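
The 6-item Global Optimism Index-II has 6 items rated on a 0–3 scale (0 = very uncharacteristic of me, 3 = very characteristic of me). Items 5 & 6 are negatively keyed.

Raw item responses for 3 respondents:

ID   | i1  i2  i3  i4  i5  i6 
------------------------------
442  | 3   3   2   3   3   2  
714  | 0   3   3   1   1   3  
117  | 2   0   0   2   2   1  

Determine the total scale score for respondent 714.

9

Respondent 714 raw: 0, 3, 3, 1, 1, 3.
Reverse-coded (on a 0–3 scale, reversed = 3 − raw):
  item 1: 0
  item 2: 3
  item 3: 3
  item 4: 1
  item 5: 3 − 1 = 2
  item 6: 3 − 3 = 0
Sum = 0 + 3 + 3 + 1 + 2 + 0 = 9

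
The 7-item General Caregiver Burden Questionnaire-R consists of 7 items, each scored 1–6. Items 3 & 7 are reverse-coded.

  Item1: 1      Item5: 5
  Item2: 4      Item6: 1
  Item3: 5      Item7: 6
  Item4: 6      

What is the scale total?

20

Apply reverse scoring (reverse-coded value = 7 − response):
  item 3: 7 − 5 = 2
  item 7: 7 − 6 = 1
Scored items: 1, 4, 2, 6, 5, 1, 1
Total = 1 + 4 + 2 + 6 + 5 + 1 + 1 = 20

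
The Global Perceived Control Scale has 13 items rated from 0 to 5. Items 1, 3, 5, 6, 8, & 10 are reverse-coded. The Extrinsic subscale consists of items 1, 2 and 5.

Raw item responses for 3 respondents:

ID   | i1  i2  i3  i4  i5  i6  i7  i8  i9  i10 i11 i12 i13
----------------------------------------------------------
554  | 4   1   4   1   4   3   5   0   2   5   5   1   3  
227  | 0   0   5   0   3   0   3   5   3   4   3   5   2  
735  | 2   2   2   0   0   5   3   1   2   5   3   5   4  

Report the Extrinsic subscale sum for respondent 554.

Respondent 554 raw: 4, 1, 4, 1, 4, 3, 5, 0, 2, 5, 5, 1, 3.
Extrinsic items: 1, 2, 5.
Reverse-coded (reverse-coded value = 5 − response):
  item 1: 5 − 4 = 1
  item 2: 1
  item 5: 5 − 4 = 1
Sum = 1 + 1 + 1 = 3

3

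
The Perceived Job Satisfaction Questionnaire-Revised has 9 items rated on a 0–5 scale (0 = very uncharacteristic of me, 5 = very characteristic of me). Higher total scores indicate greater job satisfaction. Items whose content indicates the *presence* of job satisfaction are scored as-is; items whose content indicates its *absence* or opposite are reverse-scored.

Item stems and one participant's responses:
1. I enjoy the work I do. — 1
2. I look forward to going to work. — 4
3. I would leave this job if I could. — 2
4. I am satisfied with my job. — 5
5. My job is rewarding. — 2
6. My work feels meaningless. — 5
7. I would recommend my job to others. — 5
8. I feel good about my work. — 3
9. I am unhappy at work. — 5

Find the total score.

Items 3, 6, 9 describe the absence/opposite of job satisfaction → reverse-score.
reversed = (0+5) − raw = 5 − raw.
  item 1: 1
  item 2: 4
  item 3: 5 − 2 = 3
  item 4: 5
  item 5: 2
  item 6: 5 − 5 = 0
  item 7: 5
  item 8: 3
  item 9: 5 − 5 = 0
Total = 1 + 4 + 3 + 5 + 2 + 0 + 5 + 3 + 0 = 23

23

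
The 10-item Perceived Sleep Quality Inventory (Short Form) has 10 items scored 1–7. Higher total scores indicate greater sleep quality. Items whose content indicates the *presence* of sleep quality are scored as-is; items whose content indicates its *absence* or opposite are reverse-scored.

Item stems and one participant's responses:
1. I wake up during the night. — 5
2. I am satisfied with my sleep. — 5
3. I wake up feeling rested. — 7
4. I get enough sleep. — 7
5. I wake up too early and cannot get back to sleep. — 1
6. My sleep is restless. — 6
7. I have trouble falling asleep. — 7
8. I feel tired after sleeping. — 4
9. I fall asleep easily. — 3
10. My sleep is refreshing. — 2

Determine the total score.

Items 1, 5, 6, 7, 8 describe the absence/opposite of sleep quality → reverse-score.
reverse-coded value = 8 − response.
  item 1: 8 − 5 = 3
  item 2: 5
  item 3: 7
  item 4: 7
  item 5: 8 − 1 = 7
  item 6: 8 − 6 = 2
  item 7: 8 − 7 = 1
  item 8: 8 − 4 = 4
  item 9: 3
  item 10: 2
Total = 3 + 5 + 7 + 7 + 7 + 2 + 1 + 4 + 3 + 2 = 41

41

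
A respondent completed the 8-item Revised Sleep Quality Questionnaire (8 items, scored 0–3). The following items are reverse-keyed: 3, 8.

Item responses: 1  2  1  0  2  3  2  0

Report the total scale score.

15

Reverse-keyed items use 3 − raw:
  item 3: 3 − 1 = 2
  item 8: 3 − 0 = 3
Scored items: 1, 2, 2, 0, 2, 3, 2, 3
Total = 1 + 2 + 2 + 0 + 2 + 3 + 2 + 3 = 15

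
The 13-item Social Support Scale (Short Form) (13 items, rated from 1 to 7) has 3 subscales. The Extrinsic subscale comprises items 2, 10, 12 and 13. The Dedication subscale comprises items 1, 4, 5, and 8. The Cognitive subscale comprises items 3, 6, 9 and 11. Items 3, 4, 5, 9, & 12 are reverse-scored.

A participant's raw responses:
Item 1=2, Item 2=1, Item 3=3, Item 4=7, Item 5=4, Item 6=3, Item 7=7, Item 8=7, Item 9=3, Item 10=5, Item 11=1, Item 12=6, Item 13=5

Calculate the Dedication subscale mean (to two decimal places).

3.50

Dedication items: 1, 4, 5, 8.
Of these, items 4 and 5 are reverse-scored; on a 1–7 scale, reversed = 8 − raw.
  item 1: 2
  item 4: 8 − 7 = 1
  item 5: 8 − 4 = 4
  item 8: 7
Sum = 2 + 1 + 4 + 7 = 14
Mean = 14 / 4 = 3.50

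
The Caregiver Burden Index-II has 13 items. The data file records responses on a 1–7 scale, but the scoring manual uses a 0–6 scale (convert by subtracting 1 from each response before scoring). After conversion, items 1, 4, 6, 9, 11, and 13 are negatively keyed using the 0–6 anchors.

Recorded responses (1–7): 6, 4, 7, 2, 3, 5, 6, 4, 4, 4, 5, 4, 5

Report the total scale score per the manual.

Convert to 0–6: 5, 3, 6, 1, 2, 4, 5, 3, 3, 3, 4, 3, 4
Reverse-coded (on a 0–6 scale, reversed = 6 − raw):
  item 1: 6 − 5 = 1
  item 4: 6 − 1 = 5
  item 6: 6 − 4 = 2
  item 9: 6 − 3 = 3
  item 11: 6 − 4 = 2
  item 13: 6 − 4 = 2
Scored: 1, 3, 6, 5, 2, 2, 5, 3, 3, 3, 2, 3, 2
Total = 40

40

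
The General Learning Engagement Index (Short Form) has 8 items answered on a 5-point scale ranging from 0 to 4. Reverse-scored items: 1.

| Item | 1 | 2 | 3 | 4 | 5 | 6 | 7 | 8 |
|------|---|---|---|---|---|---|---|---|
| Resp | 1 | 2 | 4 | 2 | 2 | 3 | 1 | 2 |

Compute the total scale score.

Reverse-coded items (reverse-coded value = 4 − response):
  item 1: 4 − 1 = 3
After reverse-coding: 3, 2, 4, 2, 2, 3, 1, 2
Total = 3 + 2 + 4 + 2 + 2 + 3 + 1 + 2 = 19

19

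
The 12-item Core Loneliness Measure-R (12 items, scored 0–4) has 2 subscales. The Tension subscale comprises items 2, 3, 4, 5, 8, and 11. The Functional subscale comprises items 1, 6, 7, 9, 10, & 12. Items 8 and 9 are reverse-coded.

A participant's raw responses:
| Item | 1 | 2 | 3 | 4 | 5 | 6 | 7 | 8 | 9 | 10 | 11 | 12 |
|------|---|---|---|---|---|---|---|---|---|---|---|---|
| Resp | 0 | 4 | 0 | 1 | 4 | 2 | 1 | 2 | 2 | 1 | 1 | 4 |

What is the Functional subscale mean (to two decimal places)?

1.67

Functional items: 1, 6, 7, 9, 10, 12.
Of these, item 9 is reverse-coded; reversed = (0+4) − raw = 4 − raw.
  item 1: 0
  item 6: 2
  item 7: 1
  item 9: 4 − 2 = 2
  item 10: 1
  item 12: 4
Sum = 0 + 2 + 1 + 2 + 1 + 4 = 10
Mean = 10 / 6 = 1.67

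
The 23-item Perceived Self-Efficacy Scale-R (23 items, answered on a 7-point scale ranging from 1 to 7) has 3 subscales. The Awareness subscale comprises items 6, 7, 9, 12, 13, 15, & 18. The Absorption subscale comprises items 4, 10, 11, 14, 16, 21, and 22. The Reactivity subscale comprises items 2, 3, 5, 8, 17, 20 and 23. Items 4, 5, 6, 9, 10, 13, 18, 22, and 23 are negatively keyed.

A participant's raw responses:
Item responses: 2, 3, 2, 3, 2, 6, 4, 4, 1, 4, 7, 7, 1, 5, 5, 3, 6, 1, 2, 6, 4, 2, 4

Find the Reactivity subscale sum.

Reactivity items: 2, 3, 5, 8, 17, 20, 23.
Of these, items 5 & 23 are negatively keyed; reversed = (1+7) − raw = 8 − raw.
  item 2: 3
  item 3: 2
  item 5: 8 − 2 = 6
  item 8: 4
  item 17: 6
  item 20: 6
  item 23: 8 − 4 = 4
Sum = 3 + 2 + 6 + 4 + 6 + 6 + 4 = 31

31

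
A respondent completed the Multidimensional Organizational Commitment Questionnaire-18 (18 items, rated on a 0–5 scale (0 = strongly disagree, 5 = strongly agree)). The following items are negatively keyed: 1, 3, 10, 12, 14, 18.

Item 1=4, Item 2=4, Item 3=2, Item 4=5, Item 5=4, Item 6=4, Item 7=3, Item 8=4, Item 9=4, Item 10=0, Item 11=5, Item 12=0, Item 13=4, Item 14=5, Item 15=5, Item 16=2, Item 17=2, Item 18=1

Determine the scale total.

64

Apply reverse scoring (reversed = (0+5) − raw = 5 − raw):
  item 1: 5 − 4 = 1
  item 3: 5 − 2 = 3
  item 10: 5 − 0 = 5
  item 12: 5 − 0 = 5
  item 14: 5 − 5 = 0
  item 18: 5 − 1 = 4
Scored responses: 1, 4, 3, 5, 4, 4, 3, 4, 4, 5, 5, 5, 4, 0, 5, 2, 2, 4
Total = 1 + 4 + 3 + 5 + 4 + 4 + 3 + 4 + 4 + 5 + 5 + 5 + 4 + 0 + 5 + 2 + 2 + 4 = 64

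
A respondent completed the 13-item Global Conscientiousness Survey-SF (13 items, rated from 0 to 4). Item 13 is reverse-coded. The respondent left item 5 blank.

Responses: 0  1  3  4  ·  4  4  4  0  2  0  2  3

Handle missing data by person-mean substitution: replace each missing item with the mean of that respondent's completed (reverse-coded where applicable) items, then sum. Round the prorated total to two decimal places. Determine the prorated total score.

27.08

Reverse-coded (reversed = (0+4) − raw = 4 − raw):
  item 13: 4 − 3 = 1
Completed scored items (12 of 13): 0, 1, 3, 4, 4, 4, 4, 0, 2, 0, 2, 1; sum = 25.
Person mean = 25 / 12 ≈ 2.0833
Prorated total = (25 / 12) × 13 = 27.08 (to 2 dp)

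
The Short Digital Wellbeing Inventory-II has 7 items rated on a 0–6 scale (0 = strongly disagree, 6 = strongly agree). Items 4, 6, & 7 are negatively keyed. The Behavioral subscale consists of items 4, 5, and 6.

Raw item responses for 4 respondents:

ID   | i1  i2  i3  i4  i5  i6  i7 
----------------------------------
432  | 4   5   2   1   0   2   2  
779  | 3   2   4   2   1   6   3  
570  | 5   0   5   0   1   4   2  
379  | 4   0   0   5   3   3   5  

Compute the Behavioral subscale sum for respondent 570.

Respondent 570 raw: 5, 0, 5, 0, 1, 4, 2.
Behavioral items: 4, 5, 6.
Reverse-coded (reverse-coded value = 6 − response):
  item 4: 6 − 0 = 6
  item 5: 1
  item 6: 6 − 4 = 2
Sum = 6 + 1 + 2 = 9

9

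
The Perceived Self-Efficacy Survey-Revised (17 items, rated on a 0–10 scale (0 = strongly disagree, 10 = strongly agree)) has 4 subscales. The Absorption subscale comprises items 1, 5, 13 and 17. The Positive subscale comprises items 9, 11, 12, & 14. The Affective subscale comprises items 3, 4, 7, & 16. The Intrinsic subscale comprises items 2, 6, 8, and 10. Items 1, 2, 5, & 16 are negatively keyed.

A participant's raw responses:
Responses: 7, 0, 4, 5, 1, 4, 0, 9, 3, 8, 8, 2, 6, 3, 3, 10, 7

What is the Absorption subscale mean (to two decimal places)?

6.25

Absorption items: 1, 5, 13, 17.
Of these, items 1 & 5 are negatively keyed; reverse-coded value = 10 − response.
  item 1: 10 − 7 = 3
  item 5: 10 − 1 = 9
  item 13: 6
  item 17: 7
Sum = 3 + 9 + 6 + 7 = 25
Mean = 25 / 4 = 6.25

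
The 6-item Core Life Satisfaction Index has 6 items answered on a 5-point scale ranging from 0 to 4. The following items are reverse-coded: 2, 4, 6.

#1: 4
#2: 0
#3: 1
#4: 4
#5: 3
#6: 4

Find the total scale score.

Raw sum = 16. Reverse-coded items: 2, 4, 6; their raw sum = 8.
Each reversal replaces raw with 4 − raw, changing the total by 4 − 2·raw per item.
Total = 16 + 3·4 − 2·8 = 16 + 12 − 16 = 12

12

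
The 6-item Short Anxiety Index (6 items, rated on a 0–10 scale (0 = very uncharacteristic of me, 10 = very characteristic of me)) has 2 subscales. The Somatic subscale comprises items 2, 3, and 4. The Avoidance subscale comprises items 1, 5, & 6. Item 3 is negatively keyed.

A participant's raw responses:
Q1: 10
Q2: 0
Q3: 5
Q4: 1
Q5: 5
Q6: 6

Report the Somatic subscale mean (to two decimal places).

Somatic items: 2, 3, 4.
Of these, item 3 is negatively keyed; reverse-coded value = 10 − response.
  item 2: 0
  item 3: 10 − 5 = 5
  item 4: 1
Sum = 0 + 5 + 1 = 6
Mean = 6 / 3 = 2.00

2.00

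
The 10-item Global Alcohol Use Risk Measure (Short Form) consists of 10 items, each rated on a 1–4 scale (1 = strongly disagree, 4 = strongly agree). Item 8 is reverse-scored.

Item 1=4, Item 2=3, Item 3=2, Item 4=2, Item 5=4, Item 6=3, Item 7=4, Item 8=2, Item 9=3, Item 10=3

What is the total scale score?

31

Apply reverse scoring (on a 1–4 scale, reversed = 5 − raw):
  item 8: 5 − 2 = 3
Scored responses: 4, 3, 2, 2, 4, 3, 4, 3, 3, 3
Total = 4 + 3 + 2 + 2 + 4 + 3 + 4 + 3 + 3 + 3 = 31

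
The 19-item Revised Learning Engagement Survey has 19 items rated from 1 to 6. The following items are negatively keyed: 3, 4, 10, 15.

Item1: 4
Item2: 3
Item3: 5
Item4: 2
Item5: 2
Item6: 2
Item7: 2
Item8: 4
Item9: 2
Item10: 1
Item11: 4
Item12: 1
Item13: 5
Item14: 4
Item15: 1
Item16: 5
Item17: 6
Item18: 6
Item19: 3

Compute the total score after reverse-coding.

72

Reverse-coded items (reverse-coded value = 7 − response):
  item 3: 7 − 5 = 2
  item 4: 7 − 2 = 5
  item 10: 7 − 1 = 6
  item 15: 7 − 1 = 6
Scored items: 4, 3, 2, 5, 2, 2, 2, 4, 2, 6, 4, 1, 5, 4, 6, 5, 6, 6, 3
Total = 4 + 3 + 2 + 5 + 2 + 2 + 2 + 4 + 2 + 6 + 4 + 1 + 5 + 4 + 6 + 5 + 6 + 6 + 3 = 72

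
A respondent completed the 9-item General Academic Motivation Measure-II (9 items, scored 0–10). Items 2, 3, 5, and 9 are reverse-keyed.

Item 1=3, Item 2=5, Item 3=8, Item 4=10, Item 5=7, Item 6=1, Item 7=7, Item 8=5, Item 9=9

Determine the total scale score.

37

Reverse-keyed items use 10 − raw:
  item 2: 10 − 5 = 5
  item 3: 10 − 8 = 2
  item 5: 10 − 7 = 3
  item 9: 10 − 9 = 1
Scored responses: 3, 5, 2, 10, 3, 1, 7, 5, 1
Total = 3 + 5 + 2 + 10 + 3 + 1 + 7 + 5 + 1 = 37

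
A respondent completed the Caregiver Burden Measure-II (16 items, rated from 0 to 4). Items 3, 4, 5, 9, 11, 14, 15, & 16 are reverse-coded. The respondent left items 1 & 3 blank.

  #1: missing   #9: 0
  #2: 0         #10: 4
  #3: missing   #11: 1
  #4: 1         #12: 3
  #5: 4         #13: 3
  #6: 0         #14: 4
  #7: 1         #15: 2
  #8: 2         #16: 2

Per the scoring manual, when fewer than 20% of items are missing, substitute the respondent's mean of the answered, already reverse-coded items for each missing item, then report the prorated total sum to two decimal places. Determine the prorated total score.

30.86

Reverse-coded (on a 0–4 scale, reversed = 4 − raw):
  item 4: 4 − 1 = 3
  item 5: 4 − 4 = 0
  item 9: 4 − 0 = 4
  item 11: 4 − 1 = 3
  item 14: 4 − 4 = 0
  item 15: 4 − 2 = 2
  item 16: 4 − 2 = 2
Completed scored items (14 of 16): 0, 3, 0, 0, 1, 2, 4, 4, 3, 3, 3, 0, 2, 2; sum = 27.
Person mean = 27 / 14 ≈ 1.9286
Prorated total = (27 / 14) × 16 = 30.86 (to 2 dp)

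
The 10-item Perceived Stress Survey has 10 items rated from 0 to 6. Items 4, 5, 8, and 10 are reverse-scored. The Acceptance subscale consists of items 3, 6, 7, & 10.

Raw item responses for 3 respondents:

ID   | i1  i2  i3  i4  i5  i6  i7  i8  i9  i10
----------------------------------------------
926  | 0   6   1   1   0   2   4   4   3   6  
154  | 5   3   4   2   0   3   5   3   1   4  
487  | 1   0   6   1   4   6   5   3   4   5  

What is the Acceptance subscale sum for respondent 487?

Respondent 487 raw: 1, 0, 6, 1, 4, 6, 5, 3, 4, 5.
Acceptance items: 3, 6, 7, 10.
Reverse-coded (reversed = (0+6) − raw = 6 − raw):
  item 3: 6
  item 6: 6
  item 7: 5
  item 10: 6 − 5 = 1
Sum = 6 + 6 + 5 + 1 = 18

18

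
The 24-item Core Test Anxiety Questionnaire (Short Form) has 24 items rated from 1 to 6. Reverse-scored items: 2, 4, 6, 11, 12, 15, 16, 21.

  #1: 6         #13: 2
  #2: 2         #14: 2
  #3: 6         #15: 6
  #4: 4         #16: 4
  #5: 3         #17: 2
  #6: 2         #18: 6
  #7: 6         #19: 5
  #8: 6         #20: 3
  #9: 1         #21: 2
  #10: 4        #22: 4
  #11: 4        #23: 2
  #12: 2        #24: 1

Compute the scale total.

89

Reversing items 2, 4, 6, 11, 12, 15, 16, and 21 with 7 − raw:
Total = 6 + (7−2) + 6 + (7−4) + 3 + (7−2) + 6 + 6 + 1 + 4 + (7−4) + (7−2) + 2 + 2 + (7−6) + (7−4) + 2 + 6 + 5 + 3 + (7−2) + 4 + 2 + 1
      = 6 + 5 + 6 + 3 + 3 + 5 + 6 + 6 + 1 + 4 + 3 + 5 + 2 + 2 + 1 + 3 + 2 + 6 + 5 + 3 + 5 + 4 + 2 + 1 = 89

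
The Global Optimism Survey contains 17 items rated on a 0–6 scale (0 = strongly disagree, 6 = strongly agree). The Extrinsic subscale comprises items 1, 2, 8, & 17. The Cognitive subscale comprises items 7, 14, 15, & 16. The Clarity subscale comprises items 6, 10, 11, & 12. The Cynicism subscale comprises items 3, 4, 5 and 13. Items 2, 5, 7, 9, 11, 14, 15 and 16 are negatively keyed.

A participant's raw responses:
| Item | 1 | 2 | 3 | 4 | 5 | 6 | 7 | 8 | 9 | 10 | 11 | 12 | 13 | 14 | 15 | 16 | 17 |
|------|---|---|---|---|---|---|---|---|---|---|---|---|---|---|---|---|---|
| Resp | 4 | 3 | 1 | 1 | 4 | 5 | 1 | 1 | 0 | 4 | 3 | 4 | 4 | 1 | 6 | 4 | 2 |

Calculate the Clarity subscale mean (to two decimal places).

Clarity items: 6, 10, 11, 12.
Of these, item 11 is negatively keyed; on a 0–6 scale, reversed = 6 − raw.
  item 6: 5
  item 10: 4
  item 11: 6 − 3 = 3
  item 12: 4
Sum = 5 + 4 + 3 + 4 = 16
Mean = 16 / 4 = 4.00

4.00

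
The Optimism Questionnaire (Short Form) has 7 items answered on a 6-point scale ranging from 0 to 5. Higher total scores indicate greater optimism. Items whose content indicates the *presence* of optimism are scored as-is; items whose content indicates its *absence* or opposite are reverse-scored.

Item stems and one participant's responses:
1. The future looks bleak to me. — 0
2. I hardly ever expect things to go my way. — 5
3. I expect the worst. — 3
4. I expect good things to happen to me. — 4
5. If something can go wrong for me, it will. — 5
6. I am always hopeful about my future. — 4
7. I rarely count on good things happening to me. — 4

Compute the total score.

Items 1, 2, 3, 5, 7 describe the absence/opposite of optimism → reverse-score.
on a 0–5 scale, reversed = 5 − raw.
  item 1: 5 − 0 = 5
  item 2: 5 − 5 = 0
  item 3: 5 − 3 = 2
  item 4: 4
  item 5: 5 − 5 = 0
  item 6: 4
  item 7: 5 − 4 = 1
Total = 5 + 0 + 2 + 4 + 0 + 4 + 1 = 16

16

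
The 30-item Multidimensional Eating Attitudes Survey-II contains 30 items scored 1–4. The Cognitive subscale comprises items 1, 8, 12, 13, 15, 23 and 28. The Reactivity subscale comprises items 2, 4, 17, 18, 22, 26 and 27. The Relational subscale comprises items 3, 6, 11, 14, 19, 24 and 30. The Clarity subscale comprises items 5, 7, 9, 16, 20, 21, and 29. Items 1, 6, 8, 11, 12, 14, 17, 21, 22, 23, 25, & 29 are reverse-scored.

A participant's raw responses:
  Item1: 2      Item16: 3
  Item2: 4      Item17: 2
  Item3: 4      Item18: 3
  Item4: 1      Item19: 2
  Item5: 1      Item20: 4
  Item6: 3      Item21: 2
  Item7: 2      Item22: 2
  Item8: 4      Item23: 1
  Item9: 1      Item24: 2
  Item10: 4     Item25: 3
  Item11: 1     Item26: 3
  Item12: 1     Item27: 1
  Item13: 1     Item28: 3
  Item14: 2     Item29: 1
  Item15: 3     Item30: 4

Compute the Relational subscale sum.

Relational items: 3, 6, 11, 14, 19, 24, 30.
Of these, items 6, 11 and 14 are reverse-scored; reverse-coded value = 5 − response.
  item 3: 4
  item 6: 5 − 3 = 2
  item 11: 5 − 1 = 4
  item 14: 5 − 2 = 3
  item 19: 2
  item 24: 2
  item 30: 4
Sum = 4 + 2 + 4 + 3 + 2 + 2 + 4 = 21

21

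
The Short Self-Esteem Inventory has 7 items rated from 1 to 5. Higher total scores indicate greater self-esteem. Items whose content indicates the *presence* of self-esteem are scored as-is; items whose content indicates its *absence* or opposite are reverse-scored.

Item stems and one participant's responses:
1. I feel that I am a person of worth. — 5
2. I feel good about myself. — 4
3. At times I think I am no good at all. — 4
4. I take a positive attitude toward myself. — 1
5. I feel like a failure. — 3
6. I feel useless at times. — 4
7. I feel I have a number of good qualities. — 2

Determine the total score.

Items 3, 5, 6 describe the absence/opposite of self-esteem → reverse-score.
reversed = (1+5) − raw = 6 − raw.
  item 1: 5
  item 2: 4
  item 3: 6 − 4 = 2
  item 4: 1
  item 5: 6 − 3 = 3
  item 6: 6 − 4 = 2
  item 7: 2
Total = 5 + 4 + 2 + 1 + 3 + 2 + 2 = 19

19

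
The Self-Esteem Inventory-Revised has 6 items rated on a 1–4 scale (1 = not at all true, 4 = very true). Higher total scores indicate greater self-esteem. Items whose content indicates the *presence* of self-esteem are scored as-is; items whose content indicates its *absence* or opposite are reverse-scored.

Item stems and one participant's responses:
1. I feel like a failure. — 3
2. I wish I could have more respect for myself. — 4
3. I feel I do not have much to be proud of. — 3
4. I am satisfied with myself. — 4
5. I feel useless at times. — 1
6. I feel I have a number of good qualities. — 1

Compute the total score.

14

Items 1, 2, 3, 5 describe the absence/opposite of self-esteem → reverse-score.
reversed = (1+4) − raw = 5 − raw.
  item 1: 5 − 3 = 2
  item 2: 5 − 4 = 1
  item 3: 5 − 3 = 2
  item 4: 4
  item 5: 5 − 1 = 4
  item 6: 1
Total = 2 + 1 + 2 + 4 + 4 + 1 = 14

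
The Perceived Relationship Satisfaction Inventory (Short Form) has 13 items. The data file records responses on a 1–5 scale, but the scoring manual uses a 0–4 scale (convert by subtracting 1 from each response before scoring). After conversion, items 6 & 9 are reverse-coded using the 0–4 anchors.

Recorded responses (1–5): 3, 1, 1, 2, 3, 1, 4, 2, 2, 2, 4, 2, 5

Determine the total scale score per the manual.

Convert to 0–4: 2, 0, 0, 1, 2, 0, 3, 1, 1, 1, 3, 1, 4
Reverse-coded (on a 0–4 scale, reversed = 4 − raw):
  item 6: 4 − 0 = 4
  item 9: 4 − 1 = 3
Scored: 2, 0, 0, 1, 2, 4, 3, 1, 3, 1, 3, 1, 4
Total = 25

25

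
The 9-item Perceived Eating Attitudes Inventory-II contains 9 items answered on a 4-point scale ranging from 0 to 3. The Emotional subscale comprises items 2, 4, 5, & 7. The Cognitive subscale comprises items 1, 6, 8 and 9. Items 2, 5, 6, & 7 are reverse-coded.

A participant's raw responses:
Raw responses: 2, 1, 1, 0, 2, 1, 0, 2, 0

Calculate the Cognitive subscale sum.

Cognitive items: 1, 6, 8, 9.
Of these, item 6 is reverse-coded; reverse-coded value = 3 − response.
  item 1: 2
  item 6: 3 − 1 = 2
  item 8: 2
  item 9: 0
Sum = 2 + 2 + 2 + 0 = 6

6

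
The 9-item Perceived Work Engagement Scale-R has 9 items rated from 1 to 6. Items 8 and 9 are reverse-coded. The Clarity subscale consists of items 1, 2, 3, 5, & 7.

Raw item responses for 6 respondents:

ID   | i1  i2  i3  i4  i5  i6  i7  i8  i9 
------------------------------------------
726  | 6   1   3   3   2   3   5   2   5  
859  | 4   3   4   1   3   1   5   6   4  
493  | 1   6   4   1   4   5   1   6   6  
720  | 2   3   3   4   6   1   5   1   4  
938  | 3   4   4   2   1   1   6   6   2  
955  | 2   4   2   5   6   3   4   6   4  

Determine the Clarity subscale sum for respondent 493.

16

Respondent 493 raw: 1, 6, 4, 1, 4, 5, 1, 6, 6.
Clarity items: 1, 2, 3, 5, 7.
Reverse-coded (on a 1–6 scale, reversed = 7 − raw):
  item 1: 1
  item 2: 6
  item 3: 4
  item 5: 4
  item 7: 1
Sum = 1 + 6 + 4 + 4 + 1 = 16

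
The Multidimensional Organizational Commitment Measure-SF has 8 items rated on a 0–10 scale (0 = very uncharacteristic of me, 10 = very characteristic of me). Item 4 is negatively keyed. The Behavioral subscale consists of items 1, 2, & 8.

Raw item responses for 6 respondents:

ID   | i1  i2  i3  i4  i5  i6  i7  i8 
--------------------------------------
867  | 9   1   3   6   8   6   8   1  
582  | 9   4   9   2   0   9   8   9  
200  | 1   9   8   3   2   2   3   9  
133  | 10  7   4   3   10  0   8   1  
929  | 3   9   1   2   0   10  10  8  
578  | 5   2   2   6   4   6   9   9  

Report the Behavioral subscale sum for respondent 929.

Respondent 929 raw: 3, 9, 1, 2, 0, 10, 10, 8.
Behavioral items: 1, 2, 8.
Reverse-coded (on a 0–10 scale, reversed = 10 − raw):
  item 1: 3
  item 2: 9
  item 8: 8
Sum = 3 + 9 + 8 = 20

20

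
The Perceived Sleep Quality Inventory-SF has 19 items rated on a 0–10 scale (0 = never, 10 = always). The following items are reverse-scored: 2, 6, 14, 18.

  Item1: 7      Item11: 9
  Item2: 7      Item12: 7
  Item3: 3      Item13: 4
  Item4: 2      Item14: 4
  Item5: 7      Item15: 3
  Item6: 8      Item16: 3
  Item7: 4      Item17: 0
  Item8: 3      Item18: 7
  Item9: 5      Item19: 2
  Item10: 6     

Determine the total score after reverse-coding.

79

Reversing items 2, 6, 14, & 18 with 10 − raw:
Total = 7 + (10−7) + 3 + 2 + 7 + (10−8) + 4 + 3 + 5 + 6 + 9 + 7 + 4 + (10−4) + 3 + 3 + 0 + (10−7) + 2
      = 7 + 3 + 3 + 2 + 7 + 2 + 4 + 3 + 5 + 6 + 9 + 7 + 4 + 6 + 3 + 3 + 0 + 3 + 2 = 79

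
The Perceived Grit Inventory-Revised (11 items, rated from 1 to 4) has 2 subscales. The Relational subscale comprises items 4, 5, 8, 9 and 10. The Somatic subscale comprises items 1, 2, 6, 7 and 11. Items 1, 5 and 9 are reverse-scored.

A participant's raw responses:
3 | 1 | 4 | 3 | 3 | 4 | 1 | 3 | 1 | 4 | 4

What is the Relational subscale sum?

Relational items: 4, 5, 8, 9, 10.
Of these, items 5 and 9 are reverse-scored; reversed = (1+4) − raw = 5 − raw.
  item 4: 3
  item 5: 5 − 3 = 2
  item 8: 3
  item 9: 5 − 1 = 4
  item 10: 4
Sum = 3 + 2 + 3 + 4 + 4 = 16

16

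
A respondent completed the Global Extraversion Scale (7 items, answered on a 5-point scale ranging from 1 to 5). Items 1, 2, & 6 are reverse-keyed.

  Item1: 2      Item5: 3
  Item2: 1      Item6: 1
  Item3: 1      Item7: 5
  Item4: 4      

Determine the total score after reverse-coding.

Reverse-keyed items use 6 − raw:
  item 1: 6 − 2 = 4
  item 2: 6 − 1 = 5
  item 6: 6 − 1 = 5
After reverse-coding: 4, 5, 1, 4, 3, 5, 5
Total = 4 + 5 + 1 + 4 + 3 + 5 + 5 = 27

27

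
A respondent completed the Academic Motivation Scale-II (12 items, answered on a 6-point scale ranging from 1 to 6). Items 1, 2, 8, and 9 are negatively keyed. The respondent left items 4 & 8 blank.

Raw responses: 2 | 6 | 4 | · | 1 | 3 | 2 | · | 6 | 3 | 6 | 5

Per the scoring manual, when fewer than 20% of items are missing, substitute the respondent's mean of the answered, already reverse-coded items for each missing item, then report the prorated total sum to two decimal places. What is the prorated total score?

37.20

Reverse-coded (on a 1–6 scale, reversed = 7 − raw):
  item 1: 7 − 2 = 5
  item 2: 7 − 6 = 1
  item 9: 7 − 6 = 1
Completed scored items (10 of 12): 5, 1, 4, 1, 3, 2, 1, 3, 6, 5; sum = 31.
Person mean = 31 / 10 ≈ 3.1000
Prorated total = (31 / 10) × 12 = 37.20 (to 2 dp)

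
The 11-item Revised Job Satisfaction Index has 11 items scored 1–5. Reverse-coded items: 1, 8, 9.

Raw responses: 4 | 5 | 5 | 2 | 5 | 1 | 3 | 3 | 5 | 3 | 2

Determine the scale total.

32

Apply reverse scoring (reversed = (1+5) − raw = 6 − raw):
  item 1: 6 − 4 = 2
  item 8: 6 − 3 = 3
  item 9: 6 − 5 = 1
After reverse-coding: 2, 5, 5, 2, 5, 1, 3, 3, 1, 3, 2
Total = 2 + 5 + 5 + 2 + 5 + 1 + 3 + 3 + 1 + 3 + 2 = 32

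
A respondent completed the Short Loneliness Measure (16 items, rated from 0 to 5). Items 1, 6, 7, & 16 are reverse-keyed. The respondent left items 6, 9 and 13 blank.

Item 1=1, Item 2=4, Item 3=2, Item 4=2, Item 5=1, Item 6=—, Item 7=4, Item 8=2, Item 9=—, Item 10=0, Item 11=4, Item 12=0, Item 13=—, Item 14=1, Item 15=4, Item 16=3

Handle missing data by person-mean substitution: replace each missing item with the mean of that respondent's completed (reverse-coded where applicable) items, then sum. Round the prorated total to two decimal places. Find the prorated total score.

33.23

Reverse-coded (on a 0–5 scale, reversed = 5 − raw):
  item 1: 5 − 1 = 4
  item 7: 5 − 4 = 1
  item 16: 5 − 3 = 2
Completed scored items (13 of 16): 4, 4, 2, 2, 1, 1, 2, 0, 4, 0, 1, 4, 2; sum = 27.
Person mean = 27 / 13 ≈ 2.0769
Prorated total = (27 / 13) × 16 = 33.23 (to 2 dp)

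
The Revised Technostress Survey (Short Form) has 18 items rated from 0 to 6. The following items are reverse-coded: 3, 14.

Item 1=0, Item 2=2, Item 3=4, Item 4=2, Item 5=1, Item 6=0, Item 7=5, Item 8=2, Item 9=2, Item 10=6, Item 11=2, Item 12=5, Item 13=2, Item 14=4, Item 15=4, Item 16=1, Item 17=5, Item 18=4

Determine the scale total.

47

Reverse-coded items (reversed = (0+6) − raw = 6 − raw):
  item 3: 6 − 4 = 2
  item 14: 6 − 4 = 2
Scored items: 0, 2, 2, 2, 1, 0, 5, 2, 2, 6, 2, 5, 2, 2, 4, 1, 5, 4
Total = 0 + 2 + 2 + 2 + 1 + 0 + 5 + 2 + 2 + 6 + 2 + 5 + 2 + 2 + 4 + 1 + 5 + 4 = 47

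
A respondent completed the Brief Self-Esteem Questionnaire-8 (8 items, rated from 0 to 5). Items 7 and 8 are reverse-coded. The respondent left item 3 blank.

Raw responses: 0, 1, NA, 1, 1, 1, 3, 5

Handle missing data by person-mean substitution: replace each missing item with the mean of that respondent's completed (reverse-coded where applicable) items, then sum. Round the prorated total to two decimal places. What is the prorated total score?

6.86

Reverse-coded (reverse-coded value = 5 − response):
  item 7: 5 − 3 = 2
  item 8: 5 − 5 = 0
Completed scored items (7 of 8): 0, 1, 1, 1, 1, 2, 0; sum = 6.
Person mean = 6 / 7 ≈ 0.8571
Prorated total = (6 / 7) × 8 = 6.86 (to 2 dp)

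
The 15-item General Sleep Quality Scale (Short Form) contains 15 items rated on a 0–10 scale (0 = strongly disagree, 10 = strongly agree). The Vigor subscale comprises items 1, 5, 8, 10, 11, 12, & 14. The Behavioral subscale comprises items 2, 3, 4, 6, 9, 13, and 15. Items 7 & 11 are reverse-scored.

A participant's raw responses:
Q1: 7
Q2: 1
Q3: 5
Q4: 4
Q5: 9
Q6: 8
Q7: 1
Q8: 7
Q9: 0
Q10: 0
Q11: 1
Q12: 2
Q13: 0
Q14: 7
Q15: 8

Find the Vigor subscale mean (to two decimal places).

5.86

Vigor items: 1, 5, 8, 10, 11, 12, 14.
Of these, item 11 is reverse-scored; reverse-coded value = 10 − response.
  item 1: 7
  item 5: 9
  item 8: 7
  item 10: 0
  item 11: 10 − 1 = 9
  item 12: 2
  item 14: 7
Sum = 7 + 9 + 7 + 0 + 9 + 2 + 7 = 41
Mean = 41 / 7 = 5.86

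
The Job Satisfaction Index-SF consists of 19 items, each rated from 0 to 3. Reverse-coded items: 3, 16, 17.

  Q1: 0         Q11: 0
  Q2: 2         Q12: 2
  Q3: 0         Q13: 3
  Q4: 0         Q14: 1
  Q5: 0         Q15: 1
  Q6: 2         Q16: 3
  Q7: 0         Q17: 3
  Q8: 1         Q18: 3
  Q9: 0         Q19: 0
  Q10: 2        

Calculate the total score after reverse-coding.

20

Raw sum = 23. Reverse-coded items: 3, 16, 17; their raw sum = 6.
Each reversal replaces raw with 3 − raw, changing the total by 3 − 2·raw per item.
Total = 23 + 3·3 − 2·6 = 23 + 9 − 12 = 20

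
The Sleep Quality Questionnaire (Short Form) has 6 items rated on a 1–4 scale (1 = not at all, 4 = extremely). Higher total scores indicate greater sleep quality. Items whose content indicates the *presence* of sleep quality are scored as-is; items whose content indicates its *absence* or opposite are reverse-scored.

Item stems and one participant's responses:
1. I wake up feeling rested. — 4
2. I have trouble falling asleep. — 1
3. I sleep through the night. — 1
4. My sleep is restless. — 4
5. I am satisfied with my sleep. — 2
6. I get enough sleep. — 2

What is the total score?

14

Items 2, 4 describe the absence/opposite of sleep quality → reverse-score.
on a 1–4 scale, reversed = 5 − raw.
  item 1: 4
  item 2: 5 − 1 = 4
  item 3: 1
  item 4: 5 − 4 = 1
  item 5: 2
  item 6: 2
Total = 4 + 4 + 1 + 1 + 2 + 2 = 14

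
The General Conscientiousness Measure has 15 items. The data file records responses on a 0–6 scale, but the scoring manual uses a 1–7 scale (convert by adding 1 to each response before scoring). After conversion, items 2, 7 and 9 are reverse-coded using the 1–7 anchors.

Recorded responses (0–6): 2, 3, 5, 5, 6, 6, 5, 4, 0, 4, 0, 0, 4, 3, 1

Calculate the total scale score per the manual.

65

Convert to 1–7: 3, 4, 6, 6, 7, 7, 6, 5, 1, 5, 1, 1, 5, 4, 2
Reverse-coded (on a 1–7 scale, reversed = 8 − raw):
  item 2: 8 − 4 = 4
  item 7: 8 − 6 = 2
  item 9: 8 − 1 = 7
Scored: 3, 4, 6, 6, 7, 7, 2, 5, 7, 5, 1, 1, 5, 4, 2
Total = 65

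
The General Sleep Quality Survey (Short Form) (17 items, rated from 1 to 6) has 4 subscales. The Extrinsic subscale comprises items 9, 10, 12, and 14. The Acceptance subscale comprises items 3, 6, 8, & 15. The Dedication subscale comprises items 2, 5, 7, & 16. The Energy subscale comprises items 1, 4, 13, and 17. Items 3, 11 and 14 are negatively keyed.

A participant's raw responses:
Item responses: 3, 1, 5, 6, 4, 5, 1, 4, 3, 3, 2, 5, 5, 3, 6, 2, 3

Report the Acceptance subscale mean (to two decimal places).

4.25

Acceptance items: 3, 6, 8, 15.
Of these, item 3 is negatively keyed; on a 1–6 scale, reversed = 7 − raw.
  item 3: 7 − 5 = 2
  item 6: 5
  item 8: 4
  item 15: 6
Sum = 2 + 5 + 4 + 6 = 17
Mean = 17 / 4 = 4.25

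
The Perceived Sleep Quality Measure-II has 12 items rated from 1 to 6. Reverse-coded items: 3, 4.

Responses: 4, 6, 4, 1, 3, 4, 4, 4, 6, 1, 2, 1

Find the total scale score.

Reversing items 3 and 4 with 7 − raw:
Total = 4 + 6 + (7−4) + (7−1) + 3 + 4 + 4 + 4 + 6 + 1 + 2 + 1
      = 4 + 6 + 3 + 6 + 3 + 4 + 4 + 4 + 6 + 1 + 2 + 1 = 44

44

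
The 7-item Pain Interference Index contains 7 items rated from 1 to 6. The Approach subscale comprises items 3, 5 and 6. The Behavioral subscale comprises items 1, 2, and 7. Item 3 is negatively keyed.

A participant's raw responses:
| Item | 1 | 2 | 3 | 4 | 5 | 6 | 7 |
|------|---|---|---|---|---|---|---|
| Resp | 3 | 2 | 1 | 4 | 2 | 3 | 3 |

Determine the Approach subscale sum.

Approach items: 3, 5, 6.
Of these, item 3 is negatively keyed; reversed = (1+6) − raw = 7 − raw.
  item 3: 7 − 1 = 6
  item 5: 2
  item 6: 3
Sum = 6 + 2 + 3 = 11

11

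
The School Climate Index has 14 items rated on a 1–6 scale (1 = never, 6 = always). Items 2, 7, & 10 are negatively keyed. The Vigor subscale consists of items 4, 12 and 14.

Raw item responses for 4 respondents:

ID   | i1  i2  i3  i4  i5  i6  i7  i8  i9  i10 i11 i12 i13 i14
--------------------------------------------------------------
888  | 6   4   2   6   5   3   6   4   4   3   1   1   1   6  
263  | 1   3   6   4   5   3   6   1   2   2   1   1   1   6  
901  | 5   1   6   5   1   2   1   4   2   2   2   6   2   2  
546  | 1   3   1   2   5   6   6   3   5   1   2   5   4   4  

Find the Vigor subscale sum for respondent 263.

11

Respondent 263 raw: 1, 3, 6, 4, 5, 3, 6, 1, 2, 2, 1, 1, 1, 6.
Vigor items: 4, 12, 14.
Reverse-coded (reversed = (1+6) − raw = 7 − raw):
  item 4: 4
  item 12: 1
  item 14: 6
Sum = 4 + 1 + 6 = 11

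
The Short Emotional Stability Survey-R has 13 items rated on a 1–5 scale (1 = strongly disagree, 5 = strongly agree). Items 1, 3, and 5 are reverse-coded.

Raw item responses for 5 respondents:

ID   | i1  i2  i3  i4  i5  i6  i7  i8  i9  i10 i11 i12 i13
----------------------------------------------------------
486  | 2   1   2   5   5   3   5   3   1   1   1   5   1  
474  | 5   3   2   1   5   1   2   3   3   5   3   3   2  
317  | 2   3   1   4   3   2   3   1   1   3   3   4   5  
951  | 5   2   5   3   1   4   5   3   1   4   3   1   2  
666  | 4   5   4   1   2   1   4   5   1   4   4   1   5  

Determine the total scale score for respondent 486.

35

Respondent 486 raw: 2, 1, 2, 5, 5, 3, 5, 3, 1, 1, 1, 5, 1.
Reverse-coded (on a 1–5 scale, reversed = 6 − raw):
  item 1: 6 − 2 = 4
  item 2: 1
  item 3: 6 − 2 = 4
  item 4: 5
  item 5: 6 − 5 = 1
  item 6: 3
  item 7: 5
  item 8: 3
  item 9: 1
  item 10: 1
  item 11: 1
  item 12: 5
  item 13: 1
Sum = 4 + 1 + 4 + 5 + 1 + 3 + 5 + 3 + 1 + 1 + 1 + 5 + 1 = 35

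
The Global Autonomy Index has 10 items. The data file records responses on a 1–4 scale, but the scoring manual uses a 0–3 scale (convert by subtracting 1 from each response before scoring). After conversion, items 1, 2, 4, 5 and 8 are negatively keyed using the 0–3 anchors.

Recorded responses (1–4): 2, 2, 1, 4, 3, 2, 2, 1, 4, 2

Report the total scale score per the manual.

Convert to 0–3: 1, 1, 0, 3, 2, 1, 1, 0, 3, 1
Reverse-coded (reversed = (0+3) − raw = 3 − raw):
  item 1: 3 − 1 = 2
  item 2: 3 − 1 = 2
  item 4: 3 − 3 = 0
  item 5: 3 − 2 = 1
  item 8: 3 − 0 = 3
Scored: 2, 2, 0, 0, 1, 1, 1, 3, 3, 1
Total = 14

14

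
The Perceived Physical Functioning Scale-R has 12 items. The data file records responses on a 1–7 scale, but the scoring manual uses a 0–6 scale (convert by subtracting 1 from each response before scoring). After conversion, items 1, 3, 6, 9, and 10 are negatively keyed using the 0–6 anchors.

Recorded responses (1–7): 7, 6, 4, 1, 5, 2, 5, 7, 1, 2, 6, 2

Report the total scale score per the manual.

44

Convert to 0–6: 6, 5, 3, 0, 4, 1, 4, 6, 0, 1, 5, 1
Reverse-coded (reverse-coded value = 6 − response):
  item 1: 6 − 6 = 0
  item 3: 6 − 3 = 3
  item 6: 6 − 1 = 5
  item 9: 6 − 0 = 6
  item 10: 6 − 1 = 5
Scored: 0, 5, 3, 0, 4, 5, 4, 6, 6, 5, 5, 1
Total = 44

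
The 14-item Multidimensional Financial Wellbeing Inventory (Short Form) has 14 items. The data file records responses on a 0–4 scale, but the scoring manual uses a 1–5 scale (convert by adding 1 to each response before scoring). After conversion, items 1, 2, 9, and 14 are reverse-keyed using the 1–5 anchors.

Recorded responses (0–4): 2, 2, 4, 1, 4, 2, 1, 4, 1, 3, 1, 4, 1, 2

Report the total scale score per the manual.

Convert to 1–5: 3, 3, 5, 2, 5, 3, 2, 5, 2, 4, 2, 5, 2, 3
Reverse-coded (reverse-coded value = 6 − response):
  item 1: 6 − 3 = 3
  item 2: 6 − 3 = 3
  item 9: 6 − 2 = 4
  item 14: 6 − 3 = 3
Scored: 3, 3, 5, 2, 5, 3, 2, 5, 4, 4, 2, 5, 2, 3
Total = 48

48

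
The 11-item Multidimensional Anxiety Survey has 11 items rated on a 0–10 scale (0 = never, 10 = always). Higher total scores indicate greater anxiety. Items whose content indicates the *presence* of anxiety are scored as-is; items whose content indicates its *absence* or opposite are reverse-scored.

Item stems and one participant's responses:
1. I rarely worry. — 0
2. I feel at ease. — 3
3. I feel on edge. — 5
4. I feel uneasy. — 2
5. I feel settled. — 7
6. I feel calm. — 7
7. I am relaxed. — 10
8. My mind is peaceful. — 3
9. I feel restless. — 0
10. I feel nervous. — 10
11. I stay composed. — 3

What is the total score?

54

Items 1, 2, 5, 6, 7, 8, 11 describe the absence/opposite of anxiety → reverse-score.
reverse-coded value = 10 − response.
  item 1: 10 − 0 = 10
  item 2: 10 − 3 = 7
  item 3: 5
  item 4: 2
  item 5: 10 − 7 = 3
  item 6: 10 − 7 = 3
  item 7: 10 − 10 = 0
  item 8: 10 − 3 = 7
  item 9: 0
  item 10: 10
  item 11: 10 − 3 = 7
Total = 10 + 7 + 5 + 2 + 3 + 3 + 0 + 7 + 0 + 10 + 7 = 54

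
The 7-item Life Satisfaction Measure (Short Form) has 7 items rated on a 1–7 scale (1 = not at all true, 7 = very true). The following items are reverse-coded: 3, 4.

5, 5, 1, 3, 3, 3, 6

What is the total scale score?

Raw sum = 26. Reverse-coded items: 3, 4; their raw sum = 4.
Each reversal replaces raw with 8 − raw, changing the total by 8 − 2·raw per item.
Total = 26 + 2·8 − 2·4 = 26 + 16 − 8 = 34

34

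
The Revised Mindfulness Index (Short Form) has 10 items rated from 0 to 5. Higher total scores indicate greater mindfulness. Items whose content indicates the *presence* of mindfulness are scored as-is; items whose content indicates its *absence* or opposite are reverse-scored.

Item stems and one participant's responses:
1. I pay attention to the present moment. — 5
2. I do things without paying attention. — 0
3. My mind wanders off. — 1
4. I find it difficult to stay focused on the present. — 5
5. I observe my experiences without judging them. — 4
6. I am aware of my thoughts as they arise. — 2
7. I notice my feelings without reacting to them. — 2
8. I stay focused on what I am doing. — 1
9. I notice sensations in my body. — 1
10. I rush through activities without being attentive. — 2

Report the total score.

27

Items 2, 3, 4, 10 describe the absence/opposite of mindfulness → reverse-score.
reversed = (0+5) − raw = 5 − raw.
  item 1: 5
  item 2: 5 − 0 = 5
  item 3: 5 − 1 = 4
  item 4: 5 − 5 = 0
  item 5: 4
  item 6: 2
  item 7: 2
  item 8: 1
  item 9: 1
  item 10: 5 − 2 = 3
Total = 5 + 5 + 4 + 0 + 4 + 2 + 2 + 1 + 1 + 3 = 27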